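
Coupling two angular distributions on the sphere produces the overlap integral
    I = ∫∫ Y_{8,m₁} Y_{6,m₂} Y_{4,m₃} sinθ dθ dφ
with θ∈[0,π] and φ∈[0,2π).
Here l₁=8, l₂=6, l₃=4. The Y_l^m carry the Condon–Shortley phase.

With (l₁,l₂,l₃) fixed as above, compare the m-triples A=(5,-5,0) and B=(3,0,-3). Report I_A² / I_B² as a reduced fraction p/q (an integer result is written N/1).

17303/11907

Same 8,6,4: normalisation and zero-m 3j drop out of the ratio.
A: Δ: 10! 6! 2! / 19! → 1/23279256; sum: t=0:+1/130636800 t=1:−1/34836480 = -11/522547200; 3j²(8 6 4; 5 -5 0) = Δ·Π!·Σ² = 1331/81396  (sign -1)
B: Δ: 10! 6! 2! / 19! → 1/23279256; sum: t=4:+1/4147200 t=5:−1/10368000 = 1/6912000; 3j²(8 6 4; 3 0 -3) = Δ·Π!·Σ² = 189/16796  (sign -1)
I_A²/I_B² = (1331/81396)/(189/16796) = 17303/11907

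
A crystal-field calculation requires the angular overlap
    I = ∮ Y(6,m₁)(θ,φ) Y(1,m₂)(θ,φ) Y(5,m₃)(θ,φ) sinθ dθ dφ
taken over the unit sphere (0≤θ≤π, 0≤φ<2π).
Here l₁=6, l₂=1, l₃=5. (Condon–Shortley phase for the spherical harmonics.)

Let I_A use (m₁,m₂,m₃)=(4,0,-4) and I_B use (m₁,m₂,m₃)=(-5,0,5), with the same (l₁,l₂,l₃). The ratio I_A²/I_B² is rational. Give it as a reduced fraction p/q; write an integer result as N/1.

Same 6,1,5: normalisation and zero-m 3j drop out of the ratio.
A: Δ: 2! 10! 0! / 13! → 1/858; sum: t=1:−1/362880 = -1/362880; 3j²(6 1 5; 4 0 -4) = Δ·Π!·Σ² = 10/429  (sign +1)
B: Δ: 2! 10! 0! / 13! → 1/858; sum: t=1:−1/3628800 = -1/3628800; 3j²(6 1 5; -5 0 5) = Δ·Π!·Σ² = 1/78  (sign -1)
I_A²/I_B² = (10/429)/(1/78) = 20/11

20/11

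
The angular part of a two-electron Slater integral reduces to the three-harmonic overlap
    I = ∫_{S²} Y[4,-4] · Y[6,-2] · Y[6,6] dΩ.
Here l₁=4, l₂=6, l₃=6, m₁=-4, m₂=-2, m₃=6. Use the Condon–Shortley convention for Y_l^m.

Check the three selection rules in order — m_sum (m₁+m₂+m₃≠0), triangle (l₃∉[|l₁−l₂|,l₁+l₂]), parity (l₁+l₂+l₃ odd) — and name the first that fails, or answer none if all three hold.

none

Σmᵢ = 0  ✓
l₃∈[|l₁−l₂|,l₁+l₂]=[2,10], have l₃=6  ✓
Σlᵢ = 16 ⇒ even  ✓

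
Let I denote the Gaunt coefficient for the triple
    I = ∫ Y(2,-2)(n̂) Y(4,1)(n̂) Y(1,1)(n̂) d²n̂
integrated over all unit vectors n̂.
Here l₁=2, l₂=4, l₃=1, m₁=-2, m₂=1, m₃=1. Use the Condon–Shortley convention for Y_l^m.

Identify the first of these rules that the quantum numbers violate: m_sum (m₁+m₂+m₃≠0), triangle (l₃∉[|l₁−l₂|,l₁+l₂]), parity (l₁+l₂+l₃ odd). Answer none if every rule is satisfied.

Σmᵢ = 0  ✓
l₃∈[|l₁−l₂|,l₁+l₂]=[2,6], have l₃=1  ✗
Σlᵢ = 7 ⇒ odd

triangle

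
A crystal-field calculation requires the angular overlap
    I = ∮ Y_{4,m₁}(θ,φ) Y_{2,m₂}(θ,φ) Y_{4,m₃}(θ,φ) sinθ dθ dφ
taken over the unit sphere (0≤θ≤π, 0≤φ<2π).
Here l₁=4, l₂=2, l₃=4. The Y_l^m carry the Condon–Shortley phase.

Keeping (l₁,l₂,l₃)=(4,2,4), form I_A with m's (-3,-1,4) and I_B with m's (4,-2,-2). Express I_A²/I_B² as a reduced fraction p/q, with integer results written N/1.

7/2

Same 4,2,4: normalisation and zero-m 3j drop out of the ratio.
A: Δ: 2! 6! 2! / 11! → 1/13860; sum: t=1:−1/1440 = -1/1440; 3j²(4 2 4; -3 -1 4) = Δ·Π!·Σ² = 7/165  (sign -1)
B: Δ: 2! 6! 2! / 11! → 1/13860; sum: t=0:+1/2880 = 1/2880; 3j²(4 2 4; 4 -2 -2) = Δ·Π!·Σ² = 2/165  (sign +1)
I_A²/I_B² = (7/165)/(2/165) = 7/2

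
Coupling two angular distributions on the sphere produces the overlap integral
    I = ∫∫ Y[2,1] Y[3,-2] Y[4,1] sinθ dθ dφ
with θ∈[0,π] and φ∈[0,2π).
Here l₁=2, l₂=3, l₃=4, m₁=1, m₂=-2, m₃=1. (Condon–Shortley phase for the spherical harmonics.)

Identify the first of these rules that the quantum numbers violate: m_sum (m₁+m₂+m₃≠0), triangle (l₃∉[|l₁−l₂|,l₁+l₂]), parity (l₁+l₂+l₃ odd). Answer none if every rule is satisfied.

parity

Σmᵢ = 0  ✓
l₃∈[|l₁−l₂|,l₁+l₂]=[1,5], have l₃=4  ✓
Σlᵢ = 9 ⇒ odd  ✗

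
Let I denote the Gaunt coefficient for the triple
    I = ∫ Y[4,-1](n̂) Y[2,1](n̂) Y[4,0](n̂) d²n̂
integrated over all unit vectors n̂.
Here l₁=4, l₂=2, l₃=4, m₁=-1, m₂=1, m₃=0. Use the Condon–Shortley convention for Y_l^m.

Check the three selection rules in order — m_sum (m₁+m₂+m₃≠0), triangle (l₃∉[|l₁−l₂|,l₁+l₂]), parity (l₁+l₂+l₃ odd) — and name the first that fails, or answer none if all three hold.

m₁+m₂+m₃ = -1 + 1 + 0 = 0  ✓
triangle: |4−2|=2 ≤ l₃=4 ≤ 4+2=6  ✓
parity: l₁+l₂+l₃ = 10 is even  ✓

none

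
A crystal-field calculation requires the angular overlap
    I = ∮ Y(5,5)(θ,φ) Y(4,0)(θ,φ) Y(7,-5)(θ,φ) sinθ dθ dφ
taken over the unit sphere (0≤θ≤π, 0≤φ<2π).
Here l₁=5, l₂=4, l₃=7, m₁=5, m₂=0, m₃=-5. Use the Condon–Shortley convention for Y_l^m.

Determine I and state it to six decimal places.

0.181642

m-sum 0 ✓  L=16 even ✓  1≤7≤9 ✓
Π(2lᵢ+1) = 11×9×15 = 1485
triangle coeff Δ(5,4,7) = 1/6126120
Σ_t [0,2]: t=0:+1/69120 t=1:−1/20736 t=2:+1/69120 = -1/51840
(3j)²=280/21879 [(5 4 7; 0 0 0)], sign=+1
Σ_t [0,0]: t=0:+1/3870720 = 1/3870720
(3j)²=135/6188 [(5 4 7; 5 0 -5)], sign=+1
⇒ 4πI² = 20250/48841
I = (+1)√(20250/48841/(4π)) = 0.18164160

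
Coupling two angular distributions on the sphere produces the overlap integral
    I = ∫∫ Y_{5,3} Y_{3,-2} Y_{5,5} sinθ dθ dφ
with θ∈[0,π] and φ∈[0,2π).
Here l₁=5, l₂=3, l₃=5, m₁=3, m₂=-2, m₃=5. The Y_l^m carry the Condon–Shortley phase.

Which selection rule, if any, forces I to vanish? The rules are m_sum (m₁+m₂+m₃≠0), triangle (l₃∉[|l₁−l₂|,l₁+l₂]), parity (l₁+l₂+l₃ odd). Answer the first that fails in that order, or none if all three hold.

Σmᵢ = 6  ✗
l₃∈[|l₁−l₂|,l₁+l₂]=[2,8], have l₃=5
Σlᵢ = 13 ⇒ odd

m_sum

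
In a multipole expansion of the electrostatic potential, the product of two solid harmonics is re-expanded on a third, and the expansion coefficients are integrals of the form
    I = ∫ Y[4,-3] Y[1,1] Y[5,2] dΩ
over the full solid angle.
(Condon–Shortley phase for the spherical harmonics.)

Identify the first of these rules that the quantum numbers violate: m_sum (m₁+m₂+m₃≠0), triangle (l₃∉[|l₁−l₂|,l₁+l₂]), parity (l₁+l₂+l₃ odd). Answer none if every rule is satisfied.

none

azimuthal sum: -3 + 1 + 2 = 0  ✓
3 ≤ 5 ≤ 5 (triangle on l)  ✓
L = 4 + 1 + 5 = 10 (even)  ✓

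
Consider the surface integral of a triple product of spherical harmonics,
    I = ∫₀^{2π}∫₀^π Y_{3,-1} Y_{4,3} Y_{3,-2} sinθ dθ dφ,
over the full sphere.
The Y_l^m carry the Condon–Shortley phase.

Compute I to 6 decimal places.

-0.095955

m-sum 0 ✓  L=10 even ✓  1≤3≤7 ✓
Π(2lᵢ+1) = 7×9×7 = 441
triangle coeff Δ(3,4,3) = 1/34650
Σ_t [1,3]: t=1:−1/72 t=2:+1/16 t=3:−1/72 = 5/144
(3j)²=2/77 [(3 4 3; 0 0 0)], sign=-1
Σ_t [3,4]: t=3:−1/144 t=4:+1/288 = -1/288
(3j)²=1/99 [(3 4 3; -1 3 -2)], sign=+1
⇒ 4πI² = 14/121
I = (-1)√(14/121/(4π)) = -0.09595473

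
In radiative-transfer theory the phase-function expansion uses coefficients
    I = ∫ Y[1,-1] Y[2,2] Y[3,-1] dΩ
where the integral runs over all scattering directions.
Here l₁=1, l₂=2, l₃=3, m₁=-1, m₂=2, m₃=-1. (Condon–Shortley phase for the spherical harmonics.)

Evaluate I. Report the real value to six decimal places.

-0.082589

Checks pass: Σm=0; 6 even; l₃=3∈[1,3].
(2·1+1)(2·2+1)(2·3+1) = 105
Δ: 0! 2! 4! / 7! → 1/105
sum: t=0:+1/4 = 1/4
3j²(1 2 3; 0 0 0) = Δ·Π!·Σ² = 3/35  (sign -1)
sum: t=0:+1/48 = 1/48
3j²(1 2 3; -1 2 -1) = Δ·Π!·Σ² = 1/105  (sign +1)
combine: 4πI² = 105·3/35·1/105 = 3/35
take √, sign -1: I = -0.08258890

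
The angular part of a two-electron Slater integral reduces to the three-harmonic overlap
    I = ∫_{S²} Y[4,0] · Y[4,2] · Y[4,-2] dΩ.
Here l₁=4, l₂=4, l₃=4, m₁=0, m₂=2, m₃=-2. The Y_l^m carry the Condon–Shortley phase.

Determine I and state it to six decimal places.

-0.083698

m-sum 0 ✓  L=12 even ✓  0≤4≤8 ✓
Π(2lᵢ+1) = 9×9×9 = 729
triangle coeff Δ(4,4,4) = 1/450450
Σ_t [0,4]: t=0:+1/13824 t=1:−1/216 t=2:+1/64 t=3:−1/216 t=4:+1/13824 = 5/768
(3j)²=18/1001 [(4 4 4; 0 0 0)], sign=+1
Σ_t [2,4]: t=2:+1/384 t=3:−1/216 t=4:+1/2304 = -11/6912
(3j)²=11/1638 [(4 4 4; 0 2 -2)], sign=-1
⇒ 4πI² = 729/8281
I = (-1)√(729/8281/(4π)) = -0.08369845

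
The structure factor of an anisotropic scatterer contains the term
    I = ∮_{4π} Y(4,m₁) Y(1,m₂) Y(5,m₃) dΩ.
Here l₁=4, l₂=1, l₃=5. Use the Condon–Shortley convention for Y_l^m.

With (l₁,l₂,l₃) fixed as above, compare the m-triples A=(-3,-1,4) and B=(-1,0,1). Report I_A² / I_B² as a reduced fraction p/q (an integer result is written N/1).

3/2

Same 4,1,5: normalisation and zero-m 3j drop out of the ratio.
A: Δ: 0! 8! 2! / 11! → 1/495; sum: t=0:+1/10080 = 1/10080; 3j²(4 1 5; -3 -1 4) = Δ·Π!·Σ² = 4/55  (sign -1)
B: Δ: 0! 8! 2! / 11! → 1/495; sum: t=0:+1/720 = 1/720; 3j²(4 1 5; -1 0 1) = Δ·Π!·Σ² = 8/165  (sign +1)
I_A²/I_B² = (4/55)/(8/165) = 3/2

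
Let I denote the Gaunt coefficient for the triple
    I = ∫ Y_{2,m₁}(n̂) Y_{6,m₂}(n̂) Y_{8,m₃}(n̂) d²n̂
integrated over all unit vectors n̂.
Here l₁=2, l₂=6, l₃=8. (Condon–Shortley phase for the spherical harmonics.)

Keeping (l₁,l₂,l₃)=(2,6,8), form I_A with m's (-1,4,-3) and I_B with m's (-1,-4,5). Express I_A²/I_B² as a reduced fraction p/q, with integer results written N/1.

5/39

Same 2,6,8: normalisation and zero-m 3j drop out of the ratio.
A: Δ: 0! 4! 12! / 17! → 1/30940; sum: t=0:+1/43545600 = 1/43545600; 3j²(2 6 8; -1 4 -3) = Δ·Π!·Σ² = 11/3094  (sign -1)
B: Δ: 0! 4! 12! / 17! → 1/30940; sum: t=0:+1/43545600 = 1/43545600; 3j²(2 6 8; -1 -4 5) = Δ·Π!·Σ² = 33/1190  (sign -1)
I_A²/I_B² = (11/3094)/(33/1190) = 5/39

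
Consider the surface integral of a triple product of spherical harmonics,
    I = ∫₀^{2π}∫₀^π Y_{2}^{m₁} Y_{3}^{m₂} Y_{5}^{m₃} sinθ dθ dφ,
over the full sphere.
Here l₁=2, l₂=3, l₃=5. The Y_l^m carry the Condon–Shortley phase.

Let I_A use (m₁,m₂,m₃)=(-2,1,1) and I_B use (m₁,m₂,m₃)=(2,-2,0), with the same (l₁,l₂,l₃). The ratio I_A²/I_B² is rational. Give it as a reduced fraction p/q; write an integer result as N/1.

Same 2,3,5: normalisation and zero-m 3j drop out of the ratio.
A: Δ: 0! 4! 6! / 11! → 1/2310; sum: t=0:+1/1152 = 1/1152; 3j²(2 3 5; -2 1 1) = Δ·Π!·Σ² = 1/154  (sign +1)
B: Δ: 0! 4! 6! / 11! → 1/2310; sum: t=0:+1/2880 = 1/2880; 3j²(2 3 5; 2 -2 0) = Δ·Π!·Σ² = 1/462  (sign -1)
I_A²/I_B² = (1/154)/(1/462) = 3/1

3/1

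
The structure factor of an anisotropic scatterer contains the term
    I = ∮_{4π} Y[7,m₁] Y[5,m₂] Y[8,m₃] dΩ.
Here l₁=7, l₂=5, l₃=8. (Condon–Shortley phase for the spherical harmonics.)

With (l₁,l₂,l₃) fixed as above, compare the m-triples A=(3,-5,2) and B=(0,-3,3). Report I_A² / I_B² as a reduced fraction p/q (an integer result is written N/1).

Same 7,5,8: normalisation and zero-m 3j drop out of the ratio.
A: Δ: 4! 10! 6! / 21! → 1/814773960; sum: t=0:+1/298598400 = 1/298598400; 3j²(7 5 8; 3 -5 2) = Δ·Π!·Σ² = 525/46189  (sign +1)
B: Δ: 4! 10! 6! / 21! → 1/814773960; sum: t=0:+1/34836480 t=1:−1/12441600 t=2:+1/41472000 = -1/36288000; 3j²(7 5 8; 0 -3 3) = Δ·Π!·Σ² = 192/20995  (sign +1)
I_A²/I_B² = (525/46189)/(192/20995) = 875/704

875/704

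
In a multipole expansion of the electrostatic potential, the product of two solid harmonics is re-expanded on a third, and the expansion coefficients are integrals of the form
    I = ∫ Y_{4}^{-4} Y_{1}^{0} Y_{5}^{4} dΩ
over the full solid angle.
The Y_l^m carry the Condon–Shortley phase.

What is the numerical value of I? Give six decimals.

0.147319

m-sum 0 ✓  L=10 even ✓  3≤5≤5 ✓
Π(2lᵢ+1) = 9×3×11 = 297
triangle coeff Δ(4,1,5) = 1/495
Σ_t [0,0]: t=0:+1/576 = 1/576
(3j)²=5/99 [(4 1 5; 0 0 0)], sign=-1
Σ_t [0,0]: t=0:+1/40320 = 1/40320
(3j)²=1/55 [(4 1 5; -4 0 4)], sign=-1
⇒ 4πI² = 3/11
I = (+1)√(3/11/(4π)) = 0.14731920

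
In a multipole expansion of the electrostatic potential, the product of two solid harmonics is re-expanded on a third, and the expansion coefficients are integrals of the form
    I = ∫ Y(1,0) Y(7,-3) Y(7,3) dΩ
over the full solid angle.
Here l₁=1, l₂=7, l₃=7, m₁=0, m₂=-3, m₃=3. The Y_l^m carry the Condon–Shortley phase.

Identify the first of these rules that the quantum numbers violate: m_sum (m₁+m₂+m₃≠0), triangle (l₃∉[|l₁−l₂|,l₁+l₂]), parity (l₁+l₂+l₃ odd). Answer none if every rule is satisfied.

m₁+m₂+m₃ = 0 − 3 + 3 = 0  ✓
triangle: |1−7|=6 ≤ l₃=7 ≤ 1+7=8  ✓
parity: l₁+l₂+l₃ = 15 is odd  ✗

parity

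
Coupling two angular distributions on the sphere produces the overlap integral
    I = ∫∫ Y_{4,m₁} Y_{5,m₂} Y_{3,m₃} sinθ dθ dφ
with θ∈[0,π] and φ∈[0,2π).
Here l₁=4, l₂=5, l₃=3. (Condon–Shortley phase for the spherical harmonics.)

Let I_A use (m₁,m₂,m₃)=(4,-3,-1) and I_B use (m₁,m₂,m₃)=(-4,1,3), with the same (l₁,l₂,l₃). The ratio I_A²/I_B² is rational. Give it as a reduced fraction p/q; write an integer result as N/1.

56/5

Same 4,5,3: normalisation and zero-m 3j drop out of the ratio.
A: Δ: 6! 2! 4! / 13! → 1/180180; sum: t=0:+1/5760 = 1/5760; 3j²(4 5 3; 4 -3 -1) = Δ·Π!·Σ² = 56/2145  (sign +1)
B: Δ: 6! 2! 4! / 13! → 1/180180; sum: t=6:+1/34560 = 1/34560; 3j²(4 5 3; -4 1 3) = Δ·Π!·Σ² = 1/429  (sign +1)
I_A²/I_B² = (56/2145)/(1/429) = 56/5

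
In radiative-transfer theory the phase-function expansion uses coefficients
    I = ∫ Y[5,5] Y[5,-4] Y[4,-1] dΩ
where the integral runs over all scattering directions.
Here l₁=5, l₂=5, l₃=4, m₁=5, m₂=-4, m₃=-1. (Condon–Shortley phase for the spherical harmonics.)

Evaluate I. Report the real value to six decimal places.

0.184127

m-sum 0 ✓  L=14 even ✓  0≤4≤10 ✓
Π(2lᵢ+1) = 11×11×9 = 1089
triangle coeff Δ(5,5,4) = 1/3153150
Σ_t [1,5]: t=1:−1/69120 t=2:+1/1728 t=3:−1/576 t=4:+1/1728 t=5:−1/69120 = -7/11520
(3j)²=2/143 [(5 5 4; 0 0 0)], sign=-1
Σ_t [0,0]: t=0:+1/103680 = 1/103680
(3j)²=4/143 [(5 5 4; 5 -4 -1)], sign=-1
⇒ 4πI² = 72/169
I = (+1)√(72/169/(4π)) = 0.18412721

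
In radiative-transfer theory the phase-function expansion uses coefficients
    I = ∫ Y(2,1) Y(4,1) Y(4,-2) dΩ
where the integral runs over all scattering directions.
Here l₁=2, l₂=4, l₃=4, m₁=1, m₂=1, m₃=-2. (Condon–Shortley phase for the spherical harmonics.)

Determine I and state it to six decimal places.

m-sum 0 ✓  L=10 even ✓  2≤4≤6 ✓
Π(2lᵢ+1) = 5×9×9 = 405
triangle coeff Δ(2,4,4) = 1/13860
Σ_t [0,2]: t=0:+1/192 t=1:−1/36 t=2:+1/192 = -5/288
(3j)²=20/693 [(2 4 4; 0 0 0)], sign=-1
Σ_t [0,1]: t=0:+1/240 t=1:−1/96 = -1/160
(3j)²=27/1540 [(2 4 4; 1 1 -2)], sign=-1
⇒ 4πI² = 1215/5929
I = (+1)√(1215/5929/(4π)) = 0.12770047

0.127700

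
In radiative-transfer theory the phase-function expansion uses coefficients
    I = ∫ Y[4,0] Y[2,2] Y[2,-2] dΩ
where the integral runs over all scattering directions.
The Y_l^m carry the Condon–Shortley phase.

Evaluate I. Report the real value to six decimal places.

0.040299

Checks pass: Σm=0; 8 even; l₃=2∈[2,6].
(2·4+1)(2·2+1)(2·2+1) = 225
Δ: 4! 4! 0! / 9! → 1/630
sum: t=2:+1/16 = 1/16
3j²(4 2 2; 0 0 0) = Δ·Π!·Σ² = 2/35  (sign +1)
sum: t=4:+1/576 = 1/576
3j²(4 2 2; 0 2 -2) = Δ·Π!·Σ² = 1/630  (sign +1)
combine: 4πI² = 225·2/35·1/630 = 1/49
take √, sign +1: I = 0.04029926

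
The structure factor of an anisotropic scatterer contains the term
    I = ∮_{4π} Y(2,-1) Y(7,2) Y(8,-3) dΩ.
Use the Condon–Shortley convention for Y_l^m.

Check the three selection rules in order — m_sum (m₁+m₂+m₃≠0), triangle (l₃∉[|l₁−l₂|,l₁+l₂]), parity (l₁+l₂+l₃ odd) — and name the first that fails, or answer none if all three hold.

m_sum

azimuthal sum: -1 + 2 − 3 = -2  ✗
5 ≤ 8 ≤ 9 (triangle on l)
L = 2 + 7 + 8 = 17 (odd)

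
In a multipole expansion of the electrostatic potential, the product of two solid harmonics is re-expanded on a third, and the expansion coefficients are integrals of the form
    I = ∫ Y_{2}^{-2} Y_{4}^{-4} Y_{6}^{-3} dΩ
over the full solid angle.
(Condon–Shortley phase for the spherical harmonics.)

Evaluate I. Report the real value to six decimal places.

-2 − 4 − 3 = -9 ≠ 0: azimuthal integral kills it; I = 0

0.000000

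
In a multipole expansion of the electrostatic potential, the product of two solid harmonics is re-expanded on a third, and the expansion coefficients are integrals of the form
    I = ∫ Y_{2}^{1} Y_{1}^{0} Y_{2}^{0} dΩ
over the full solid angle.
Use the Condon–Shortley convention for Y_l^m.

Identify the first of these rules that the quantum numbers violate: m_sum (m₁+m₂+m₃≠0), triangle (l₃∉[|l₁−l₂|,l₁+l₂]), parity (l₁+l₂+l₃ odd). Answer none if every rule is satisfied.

m_sum

azimuthal sum: 1 + 0 + 0 = 1  ✗
1 ≤ 2 ≤ 3 (triangle on l)
L = 2 + 1 + 2 = 5 (odd)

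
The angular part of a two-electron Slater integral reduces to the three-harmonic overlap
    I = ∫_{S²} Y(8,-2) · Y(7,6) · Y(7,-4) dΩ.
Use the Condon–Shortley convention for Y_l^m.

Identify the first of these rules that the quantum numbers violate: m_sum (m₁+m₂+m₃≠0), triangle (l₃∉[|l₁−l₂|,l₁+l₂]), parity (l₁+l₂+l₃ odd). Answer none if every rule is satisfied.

azimuthal sum: -2 + 6 − 4 = 0  ✓
1 ≤ 7 ≤ 15 (triangle on l)  ✓
L = 8 + 7 + 7 = 22 (even)  ✓

none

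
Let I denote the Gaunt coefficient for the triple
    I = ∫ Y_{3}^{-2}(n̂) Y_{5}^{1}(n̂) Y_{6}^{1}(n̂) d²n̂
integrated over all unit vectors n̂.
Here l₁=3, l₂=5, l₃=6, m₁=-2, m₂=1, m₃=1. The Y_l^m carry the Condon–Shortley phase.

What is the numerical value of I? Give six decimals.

Checks pass: Σm=0; 14 even; l₃=6∈[2,8].
(2·3+1)(2·5+1)(2·6+1) = 1001
Δ: 2! 4! 8! / 15! → 1/675675
sum: t=0:+1/8640 t=1:−1/2304 t=2:+1/8640 = -7/34560
3j²(3 5 6; 0 0 0) = Δ·Π!·Σ² = 7/429  (sign -1)
sum: t=1:−1/17280 t=2:+1/6912 = 1/11520
3j²(3 5 6; -2 1 1) = Δ·Π!·Σ² = 2/143  (sign -1)
combine: 4πI² = 1001·7/429·2/143 = 98/429
take √, sign +1: I = 0.13482780

0.134828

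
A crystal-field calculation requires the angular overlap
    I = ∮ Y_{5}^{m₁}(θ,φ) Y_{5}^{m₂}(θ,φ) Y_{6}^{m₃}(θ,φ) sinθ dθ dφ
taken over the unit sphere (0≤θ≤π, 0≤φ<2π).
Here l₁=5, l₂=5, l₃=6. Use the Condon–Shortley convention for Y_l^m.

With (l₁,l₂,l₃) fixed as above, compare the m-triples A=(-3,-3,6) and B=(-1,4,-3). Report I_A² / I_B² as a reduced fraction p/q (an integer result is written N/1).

Same 5,5,6: normalisation and zero-m 3j drop out of the ratio.
A: Δ: 4! 6! 6! / 17! → 1/28588560; sum: t=2:+1/2073600 = 1/2073600; 3j²(5 5 6; -3 -3 6) = Δ·Π!·Σ² = 28/1105  (sign +1)
B: Δ: 4! 6! 6! / 17! → 1/28588560; sum: t=3:−1/155520 t=4:+1/138240 = 1/1244160; 3j²(5 5 6; -1 4 -3) = Δ·Π!·Σ² = 3/9724  (sign -1)
I_A²/I_B² = (28/1105)/(3/9724) = 1232/15

1232/15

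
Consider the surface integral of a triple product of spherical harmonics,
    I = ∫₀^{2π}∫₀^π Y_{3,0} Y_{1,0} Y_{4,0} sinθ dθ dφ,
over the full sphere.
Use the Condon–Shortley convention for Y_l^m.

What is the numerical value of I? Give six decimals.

0.246233

m-sum 0 ✓  L=8 even ✓  2≤4≤4 ✓
Π(2lᵢ+1) = 7×3×9 = 189
triangle coeff Δ(3,1,4) = 1/252
Σ_t [0,0]: t=0:+1/36 = 1/36
(3j)²=4/63 [(3 1 4; 0 0 0)], sign=+1
(m-triple is (0,0,0) — same symbol as above.)
⇒ 4πI² = 16/21
I = (+1)√(16/21/(4π)) = 0.24623252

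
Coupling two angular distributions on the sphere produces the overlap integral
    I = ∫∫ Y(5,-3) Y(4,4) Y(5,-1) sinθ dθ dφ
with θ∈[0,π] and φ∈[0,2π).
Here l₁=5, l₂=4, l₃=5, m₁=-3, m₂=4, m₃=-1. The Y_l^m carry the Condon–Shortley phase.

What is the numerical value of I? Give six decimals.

-0.168084

m-sum 0 ✓  L=14 even ✓  1≤5≤9 ✓
Π(2lᵢ+1) = 11×9×11 = 1089
triangle coeff Δ(5,4,5) = 1/3153150
Σ_t [0,4]: t=0:+1/69120 t=1:−1/1728 t=2:+1/576 t=3:−1/1728 t=4:+1/69120 = 7/11520
(3j)²=2/143 [(5 4 5; 0 0 0)], sign=-1
Σ_t [4,4]: t=4:+1/27648 = 1/27648
(3j)²=10/429 [(5 4 5; -3 4 -1)], sign=+1
⇒ 4πI² = 60/169
I = (-1)√(60/169/(4π)) = -0.16808437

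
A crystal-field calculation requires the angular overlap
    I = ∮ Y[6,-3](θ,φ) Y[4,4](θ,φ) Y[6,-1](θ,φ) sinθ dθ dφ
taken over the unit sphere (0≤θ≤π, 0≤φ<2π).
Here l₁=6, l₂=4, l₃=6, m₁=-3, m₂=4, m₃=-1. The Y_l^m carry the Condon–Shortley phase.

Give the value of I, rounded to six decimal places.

-0.167630

Rules hold: Σm=0, L=16 even, 2≤6≤10.
N = 13·9·13 = 1521
Δ = 4!·8!·4!/17! = 1/15315300
Racah Σ t=0..4: t=0:+1/829440 t=1:−1/25920 t=2:+1/9216 t=3:−1/25920 t=4:+1/829440 = 7/207360
⇒ 3j(6 4 6; 0 0 0)² = 28/2431, sgn +1
Racah Σ t=4..4: t=4:+1/414720 = 1/414720
⇒ 3j(6 4 6; -3 4 -1)² = 49/2431, sgn -1
4πI² = N·(3j₀)²·(3jₘ)² = 12348/34969
I = -1·√(0.353113/4π) = -0.16763001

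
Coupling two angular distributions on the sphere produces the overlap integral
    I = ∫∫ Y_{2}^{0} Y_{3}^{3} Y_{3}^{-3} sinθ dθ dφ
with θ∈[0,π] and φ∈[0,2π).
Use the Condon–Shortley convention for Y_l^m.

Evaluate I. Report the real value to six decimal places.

0.210261

Checks pass: Σm=0; 8 even; l₃=3∈[1,5].
(2·2+1)(2·3+1)(2·3+1) = 245
Δ: 2! 2! 4! / 9! → 1/3780
sum: t=0:+1/24 t=1:−1/4 t=2:+1/24 = -1/6
3j²(2 3 3; 0 0 0) = Δ·Π!·Σ² = 4/105  (sign +1)
sum: t=2:+1/96 = 1/96
3j²(2 3 3; 0 3 -3) = Δ·Π!·Σ² = 5/84  (sign +1)
combine: 4πI² = 245·4/105·5/84 = 5/9
take √, sign +1: I = 0.21026104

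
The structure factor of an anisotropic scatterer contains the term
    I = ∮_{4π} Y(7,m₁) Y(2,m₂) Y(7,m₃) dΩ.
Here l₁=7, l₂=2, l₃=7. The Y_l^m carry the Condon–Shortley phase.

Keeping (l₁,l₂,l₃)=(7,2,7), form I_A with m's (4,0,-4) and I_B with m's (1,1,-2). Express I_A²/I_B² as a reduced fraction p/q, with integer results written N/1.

Shared (l₁,l₂,l₃)=(7,2,7): N and (l;000)² cancel in I_A²/I_B².
A: Δ = 2!·12!·2!/17! = 1/185640; Racah Σ t=0..2: t=0:+1/8709120 t=1:−1/7257600 t=2:+1/159667200 = -1/59875200; ⇒ 3j(7 2 7; 4 0 -4)² = 8/23205, sgn +1
B: Δ = 2!·12!·2!/17! = 1/185640; Racah Σ t=1..2: t=1:−1/1209600 t=2:+1/1935360 = -1/3225600; ⇒ 3j(7 2 7; 1 1 -2)² = 243/61880, sgn +1
I_A²/I_B² = (8/23205)/(243/61880) = 64/729

64/729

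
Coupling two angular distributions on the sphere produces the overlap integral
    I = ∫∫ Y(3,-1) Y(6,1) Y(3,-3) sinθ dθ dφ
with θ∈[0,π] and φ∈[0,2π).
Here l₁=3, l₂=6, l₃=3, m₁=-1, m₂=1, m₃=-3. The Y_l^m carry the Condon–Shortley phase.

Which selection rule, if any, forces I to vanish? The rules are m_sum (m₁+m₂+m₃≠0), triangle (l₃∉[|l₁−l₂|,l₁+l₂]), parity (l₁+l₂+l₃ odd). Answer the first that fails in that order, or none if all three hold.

azimuthal sum: -1 + 1 − 3 = -3  ✗
3 ≤ 3 ≤ 9 (triangle on l)
L = 3 + 6 + 3 = 12 (even)

m_sum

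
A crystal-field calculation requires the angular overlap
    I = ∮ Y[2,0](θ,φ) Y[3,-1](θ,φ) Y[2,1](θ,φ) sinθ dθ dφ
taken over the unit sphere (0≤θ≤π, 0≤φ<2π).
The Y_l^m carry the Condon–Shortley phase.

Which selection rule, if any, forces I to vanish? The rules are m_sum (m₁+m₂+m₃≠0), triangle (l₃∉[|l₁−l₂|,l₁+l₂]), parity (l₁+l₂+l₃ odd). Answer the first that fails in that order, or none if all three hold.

parity

azimuthal sum: 0 − 1 + 1 = 0  ✓
1 ≤ 2 ≤ 5 (triangle on l)  ✓
L = 2 + 3 + 2 = 7 (odd)  ✗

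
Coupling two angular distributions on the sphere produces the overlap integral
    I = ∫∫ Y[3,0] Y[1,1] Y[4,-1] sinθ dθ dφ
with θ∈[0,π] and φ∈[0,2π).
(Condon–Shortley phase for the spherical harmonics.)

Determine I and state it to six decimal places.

Rules hold: Σm=0, L=8 even, 2≤4≤4.
N = 7·3·9 = 189
Δ = 0!·6!·2!/9! = 1/252
Racah Σ t=0..0: t=0:+1/36 = 1/36
⇒ 3j(3 1 4; 0 0 0)² = 4/63, sgn +1
Racah Σ t=0..0: t=0:+1/72 = 1/72
⇒ 3j(3 1 4; 0 1 -1)² = 5/126, sgn -1
4πI² = N·(3j₀)²·(3jₘ)² = 10/21
I = -1·√(0.47619/4π) = -0.19466390

-0.194664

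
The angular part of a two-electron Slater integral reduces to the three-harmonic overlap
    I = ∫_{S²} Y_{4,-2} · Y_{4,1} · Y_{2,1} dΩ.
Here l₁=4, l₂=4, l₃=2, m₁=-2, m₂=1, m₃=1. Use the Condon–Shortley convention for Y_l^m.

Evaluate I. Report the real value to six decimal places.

Rules hold: Σm=0, L=10 even, 0≤2≤8.
N = 9·9·5 = 405
Δ = 6!·2!·2!/11! = 1/13860
Racah Σ t=2..4: t=2:+1/192 t=3:−1/36 t=4:+1/192 = -5/288
⇒ 3j(4 4 2; 0 0 0)² = 20/693, sgn -1
Racah Σ t=4..5: t=4:+1/96 t=5:−1/240 = 1/160
⇒ 3j(4 4 2; -2 1 1)² = 27/1540, sgn -1
4πI² = N·(3j₀)²·(3jₘ)² = 1215/5929
I = +1·√(0.204925/4π) = 0.12770047

0.127700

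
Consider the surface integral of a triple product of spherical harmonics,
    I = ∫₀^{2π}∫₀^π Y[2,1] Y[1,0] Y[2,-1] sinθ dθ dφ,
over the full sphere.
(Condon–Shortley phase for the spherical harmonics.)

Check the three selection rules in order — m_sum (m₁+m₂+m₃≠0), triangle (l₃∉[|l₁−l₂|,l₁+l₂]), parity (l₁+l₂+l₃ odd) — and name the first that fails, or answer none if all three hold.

m₁+m₂+m₃ = 1 + 0 − 1 = 0  ✓
triangle: |2−1|=1 ≤ l₃=2 ≤ 2+1=3  ✓
parity: l₁+l₂+l₃ = 5 is odd  ✗

parity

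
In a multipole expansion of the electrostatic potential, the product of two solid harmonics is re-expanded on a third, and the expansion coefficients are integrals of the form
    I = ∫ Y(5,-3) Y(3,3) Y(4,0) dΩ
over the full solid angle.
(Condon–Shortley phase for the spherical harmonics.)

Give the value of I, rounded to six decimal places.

Rules hold: Σm=0, L=12 even, 2≤4≤8.
N = 11·7·9 = 693
Δ = 4!·6!·2!/13! = 1/180180
Racah Σ t=1..3: t=1:−1/576 t=2:+1/144 t=3:−1/576 = 1/288
⇒ 3j(5 3 4; 0 0 0)² = 20/1001, sgn +1
Racah Σ t=4..4: t=4:+1/2304 = 1/2304
⇒ 3j(5 3 4; -3 3 0)² = 5/143, sgn +1
4πI² = N·(3j₀)²·(3jₘ)² = 900/1859
I = +1·√(0.484131/4π) = 0.19628026

0.196280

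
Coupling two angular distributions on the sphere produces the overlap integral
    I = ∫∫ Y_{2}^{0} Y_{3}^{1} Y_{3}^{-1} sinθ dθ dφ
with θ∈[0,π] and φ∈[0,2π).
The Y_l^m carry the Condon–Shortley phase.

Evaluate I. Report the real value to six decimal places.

-0.126157

Checks pass: Σm=0; 8 even; l₃=3∈[1,5].
(2·2+1)(2·3+1)(2·3+1) = 245
Δ: 2! 2! 4! / 9! → 1/3780
sum: t=0:+1/24 t=1:−1/4 t=2:+1/24 = -1/6
3j²(2 3 3; 0 0 0) = Δ·Π!·Σ² = 4/105  (sign +1)
sum: t=0:+1/96 t=1:−1/6 t=2:+1/16 = -3/32
3j²(2 3 3; 0 1 -1) = Δ·Π!·Σ² = 3/140  (sign -1)
combine: 4πI² = 245·4/105·3/140 = 1/5
take √, sign -1: I = -0.12615663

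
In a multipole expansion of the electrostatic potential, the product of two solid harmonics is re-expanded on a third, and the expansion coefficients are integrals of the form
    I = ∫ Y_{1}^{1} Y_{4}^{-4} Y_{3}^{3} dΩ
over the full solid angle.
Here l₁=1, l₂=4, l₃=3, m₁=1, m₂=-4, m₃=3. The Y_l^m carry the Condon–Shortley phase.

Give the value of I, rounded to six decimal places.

0.325735

Checks pass: Σm=0; 8 even; l₃=3∈[3,5].
(2·1+1)(2·4+1)(2·3+1) = 189
Δ: 2! 0! 6! / 9! → 1/252
sum: t=1:−1/36 = -1/36
3j²(1 4 3; 0 0 0) = Δ·Π!·Σ² = 4/63  (sign +1)
sum: t=0:+1/1440 = 1/1440
3j²(1 4 3; 1 -4 3) = Δ·Π!·Σ² = 1/9  (sign +1)
combine: 4πI² = 189·4/63·1/9 = 4/3
take √, sign +1: I = 0.32573501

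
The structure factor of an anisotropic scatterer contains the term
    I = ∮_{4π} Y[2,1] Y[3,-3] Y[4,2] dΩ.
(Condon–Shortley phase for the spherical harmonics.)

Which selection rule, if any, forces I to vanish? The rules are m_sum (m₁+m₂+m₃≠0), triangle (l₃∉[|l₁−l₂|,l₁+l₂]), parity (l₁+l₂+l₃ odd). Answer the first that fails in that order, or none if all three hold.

parity

m₁+m₂+m₃ = 1 − 3 + 2 = 0  ✓
triangle: |2−3|=1 ≤ l₃=4 ≤ 2+3=5  ✓
parity: l₁+l₂+l₃ = 9 is odd  ✗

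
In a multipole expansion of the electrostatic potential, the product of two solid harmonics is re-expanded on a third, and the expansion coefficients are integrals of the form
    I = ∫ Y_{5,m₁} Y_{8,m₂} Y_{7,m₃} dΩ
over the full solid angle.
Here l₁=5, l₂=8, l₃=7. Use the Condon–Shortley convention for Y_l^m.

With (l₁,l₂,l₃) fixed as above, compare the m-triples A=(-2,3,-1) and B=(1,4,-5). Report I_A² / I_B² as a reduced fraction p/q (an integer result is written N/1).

63/55

Same 5,8,7: normalisation and zero-m 3j drop out of the ratio.
A: Δ: 6! 4! 10! / 21! → 1/814773960; sum: t=3:−1/69672960 t=4:+1/8709120 t=5:−1/8294400 t=6:+1/62208000 = -1/248832000; 3j²(5 8 7; -2 3 -1) = Δ·Π!·Σ² = 7/83980  (sign -1)
B: Δ: 6! 4! 10! / 21! → 1/814773960; sum: t=2:+1/696729600 t=3:−1/78382080 t=4:+1/92897280 = -1/1791590400; 3j²(5 8 7; 1 4 -5) = Δ·Π!·Σ² = 11/151164  (sign -1)
I_A²/I_B² = (7/83980)/(11/151164) = 63/55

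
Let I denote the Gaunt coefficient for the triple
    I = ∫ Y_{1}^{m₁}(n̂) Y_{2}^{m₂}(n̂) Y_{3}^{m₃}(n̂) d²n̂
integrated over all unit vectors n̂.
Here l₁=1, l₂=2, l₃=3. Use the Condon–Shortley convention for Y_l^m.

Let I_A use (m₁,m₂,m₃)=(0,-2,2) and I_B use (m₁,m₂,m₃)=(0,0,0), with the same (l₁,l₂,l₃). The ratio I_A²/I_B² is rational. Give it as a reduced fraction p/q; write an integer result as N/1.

5/9

l's match ⇒ only the (l;m) 3-j factors differ between A and B.
A: triangle coeff Δ(1,2,3) = 1/105; Σ_t [0,0]: t=0:+1/24 = 1/24; (3j)²=1/21 [(1 2 3; 0 -2 2)], sign=-1
B: triangle coeff Δ(1,2,3) = 1/105; Σ_t [0,0]: t=0:+1/4 = 1/4; (3j)²=3/35 [(1 2 3; 0 0 0)], sign=-1
I_A²/I_B² = (1/21)/(3/35) = 5/9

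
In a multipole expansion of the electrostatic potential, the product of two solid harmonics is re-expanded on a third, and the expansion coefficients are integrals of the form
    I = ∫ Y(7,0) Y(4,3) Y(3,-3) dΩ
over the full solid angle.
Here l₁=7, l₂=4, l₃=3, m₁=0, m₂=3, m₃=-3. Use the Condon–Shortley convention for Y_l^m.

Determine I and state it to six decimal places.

m-sum 0 ✓  L=14 even ✓  3≤3≤11 ✓
Π(2lᵢ+1) = 15×9×7 = 945
triangle coeff Δ(7,4,3) = 1/45045
Σ_t [4,4]: t=4:+1/20736 = 1/20736
(3j)²=35/1287 [(7 4 3; 0 0 0)], sign=-1
Σ_t [7,7]: t=7:−1/3628800 = -1/3628800
(3j)²=1/6435 [(7 4 3; 0 3 -3)], sign=-1
⇒ 4πI² = 245/61347
I = (+1)√(245/61347/(4π)) = 0.01782713

0.017827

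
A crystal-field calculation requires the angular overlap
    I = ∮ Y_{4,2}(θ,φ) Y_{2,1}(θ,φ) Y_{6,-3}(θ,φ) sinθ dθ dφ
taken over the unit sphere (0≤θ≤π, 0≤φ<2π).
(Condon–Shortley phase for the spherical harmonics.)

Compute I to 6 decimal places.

-0.252474

Rules hold: Σm=0, L=12 even, 2≤6≤6.
N = 9·5·13 = 585
Δ = 0!·8!·4!/13! = 1/6435
Racah Σ t=0..0: t=0:+1/2304 = 1/2304
⇒ 3j(4 2 6; 0 0 0)² = 5/143, sgn +1
Racah Σ t=0..0: t=0:+1/8640 = 1/8640
⇒ 3j(4 2 6; 2 1 -3)² = 28/715, sgn -1
4πI² = N·(3j₀)²·(3jₘ)² = 1260/1573
I = -1·√(0.801017/4π) = -0.25247360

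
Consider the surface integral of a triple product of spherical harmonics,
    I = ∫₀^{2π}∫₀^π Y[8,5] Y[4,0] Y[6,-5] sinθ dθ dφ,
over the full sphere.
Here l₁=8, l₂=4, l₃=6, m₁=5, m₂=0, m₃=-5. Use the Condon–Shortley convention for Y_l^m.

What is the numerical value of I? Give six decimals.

m-sum 0 ✓  L=18 even ✓  4≤6≤12 ✓
Π(2lᵢ+1) = 17×9×13 = 1989
triangle coeff Δ(8,4,6) = 1/23279256
Σ_t [2,4]: t=2:+1/1658880 t=3:−1/518400 t=4:+1/1658880 = -1/1382400
(3j)²=504/46189 [(8 4 6; 0 0 0)], sign=-1
Σ_t [2,3]: t=2:+1/34836480 t=3:−1/130636800 = 11/522547200
(3j)²=1331/81396 [(8 4 6; 5 0 -5)], sign=-1
⇒ 4πI² = 2178/6137
I = (+1)√(2178/6137/(4π)) = 0.16805287

0.168053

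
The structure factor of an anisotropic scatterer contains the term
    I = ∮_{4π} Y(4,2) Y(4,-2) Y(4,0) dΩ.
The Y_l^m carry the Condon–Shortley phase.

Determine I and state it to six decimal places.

Checks pass: Σm=0; 12 even; l₃=4∈[0,8].
(2·4+1)(2·4+1)(2·4+1) = 729
Δ: 4! 4! 4! / 13! → 1/450450
sum: t=0:+1/13824 t=1:−1/216 t=2:+1/64 t=3:−1/216 t=4:+1/13824 = 5/768
3j²(4 4 4; 0 0 0) = Δ·Π!·Σ² = 18/1001  (sign +1)
sum: t=0:+1/384 t=1:−1/216 t=2:+1/2304 = -11/6912
3j²(4 4 4; 2 -2 0) = Δ·Π!·Σ² = 11/1638  (sign -1)
combine: 4πI² = 729·18/1001·11/1638 = 729/8281
take √, sign -1: I = -0.08369845

-0.083698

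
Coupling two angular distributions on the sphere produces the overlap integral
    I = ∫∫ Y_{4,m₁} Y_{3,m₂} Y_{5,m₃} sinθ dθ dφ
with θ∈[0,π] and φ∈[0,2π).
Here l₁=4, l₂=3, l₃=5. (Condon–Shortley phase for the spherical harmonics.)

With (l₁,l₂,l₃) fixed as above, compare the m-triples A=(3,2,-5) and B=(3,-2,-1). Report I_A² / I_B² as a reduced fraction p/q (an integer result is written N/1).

210/121

Same 4,3,5: normalisation and zero-m 3j drop out of the ratio.
A: Δ: 2! 6! 4! / 13! → 1/180180; sum: t=1:−1/17280 = -1/17280; 3j²(4 3 5; 3 2 -5) = Δ·Π!·Σ² = 35/858  (sign -1)
B: Δ: 2! 6! 4! / 13! → 1/180180; sum: t=0:+1/1440 t=1:−1/17280 = 11/17280; 3j²(4 3 5; 3 -2 -1) = Δ·Π!·Σ² = 11/468  (sign +1)
I_A²/I_B² = (35/858)/(11/468) = 210/121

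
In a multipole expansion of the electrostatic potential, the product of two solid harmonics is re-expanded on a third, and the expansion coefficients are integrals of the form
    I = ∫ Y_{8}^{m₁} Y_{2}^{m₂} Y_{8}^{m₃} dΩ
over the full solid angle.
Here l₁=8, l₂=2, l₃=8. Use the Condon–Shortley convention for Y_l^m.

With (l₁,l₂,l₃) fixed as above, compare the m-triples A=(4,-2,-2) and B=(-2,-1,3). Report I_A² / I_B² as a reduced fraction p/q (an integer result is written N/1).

12/5

l's match ⇒ only the (l;m) 3-j factors differ between A and B.
A: triangle coeff Δ(8,2,8) = 1/348840; Σ_t [0,0]: t=0:+1/348364800 = 1/348364800; (3j)²=11/646 [(8 2 8; 4 -2 -2)], sign=+1
B: triangle coeff Δ(8,2,8) = 1/348840; Σ_t [0,1]: t=0:+1/174182400 t=1:−1/87091200 = -1/174182400; (3j)²=55/7752 [(8 2 8; -2 -1 3)], sign=+1
I_A²/I_B² = (11/646)/(55/7752) = 12/5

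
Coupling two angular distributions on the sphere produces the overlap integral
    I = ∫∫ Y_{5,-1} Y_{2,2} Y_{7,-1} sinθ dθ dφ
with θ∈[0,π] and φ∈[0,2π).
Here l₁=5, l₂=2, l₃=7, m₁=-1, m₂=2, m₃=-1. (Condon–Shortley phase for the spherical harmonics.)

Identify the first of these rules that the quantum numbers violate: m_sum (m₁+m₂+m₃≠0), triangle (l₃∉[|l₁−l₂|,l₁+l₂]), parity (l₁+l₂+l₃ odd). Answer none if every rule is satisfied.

none

m₁+m₂+m₃ = -1 + 2 − 1 = 0  ✓
triangle: |5−2|=3 ≤ l₃=7 ≤ 5+2=7  ✓
parity: l₁+l₂+l₃ = 14 is even  ✓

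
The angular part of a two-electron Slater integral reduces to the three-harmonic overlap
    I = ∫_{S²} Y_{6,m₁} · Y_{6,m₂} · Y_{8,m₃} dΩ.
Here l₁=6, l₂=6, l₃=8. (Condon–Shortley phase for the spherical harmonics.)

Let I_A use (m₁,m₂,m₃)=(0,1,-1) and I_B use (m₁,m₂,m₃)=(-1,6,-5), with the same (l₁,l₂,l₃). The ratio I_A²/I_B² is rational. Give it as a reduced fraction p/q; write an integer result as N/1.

300/1573

Shared (l₁,l₂,l₃)=(6,6,8): N and (l;000)² cancel in I_A²/I_B².
A: Δ = 4!·8!·8!/21! = 1/1309458150; Racah Σ t=0..4: t=0:+1/174182400 t=1:−1/6220800 t=2:+1/1658880 t=3:−1/2488320 t=4:+1/24883200 = 1/11612160; ⇒ 3j(6 6 8; 0 1 -1)² = 150/46189, sgn -1
B: Δ = 4!·8!·8!/21! = 1/1309458150; Racah Σ t=4..4: t=4:+1/696729600 = 1/696729600; ⇒ 3j(6 6 8; -1 6 -5)² = 11/646, sgn -1
I_A²/I_B² = (150/46189)/(11/646) = 300/1573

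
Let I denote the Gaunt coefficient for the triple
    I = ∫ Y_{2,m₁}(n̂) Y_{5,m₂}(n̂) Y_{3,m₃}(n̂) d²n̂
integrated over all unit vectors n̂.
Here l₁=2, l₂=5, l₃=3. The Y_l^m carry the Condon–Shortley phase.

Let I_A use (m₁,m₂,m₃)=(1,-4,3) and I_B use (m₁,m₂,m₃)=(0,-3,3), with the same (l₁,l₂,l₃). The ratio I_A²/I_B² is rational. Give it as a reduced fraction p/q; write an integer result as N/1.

Same 2,5,3: normalisation and zero-m 3j drop out of the ratio.
A: Δ: 4! 0! 6! / 11! → 1/2310; sum: t=1:−1/4320 = -1/4320; 3j²(2 5 3; 1 -4 3) = Δ·Π!·Σ² = 2/55  (sign -1)
B: Δ: 4! 0! 6! / 11! → 1/2310; sum: t=2:+1/2880 = 1/2880; 3j²(2 5 3; 0 -3 3) = Δ·Π!·Σ² = 2/165  (sign +1)
I_A²/I_B² = (2/55)/(2/165) = 3/1

3/1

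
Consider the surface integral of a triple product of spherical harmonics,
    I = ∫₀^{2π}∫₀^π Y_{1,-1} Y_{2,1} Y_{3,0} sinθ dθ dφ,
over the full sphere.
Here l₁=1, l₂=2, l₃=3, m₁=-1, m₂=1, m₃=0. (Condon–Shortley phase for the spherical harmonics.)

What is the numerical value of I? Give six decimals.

0.143048

Rules hold: Σm=0, L=6 even, 1≤3≤3.
N = 3·5·7 = 105
Δ = 0!·2!·4!/7! = 1/105
Racah Σ t=0..0: t=0:+1/4 = 1/4
⇒ 3j(1 2 3; 0 0 0)² = 3/35, sgn -1
Racah Σ t=0..0: t=0:+1/12 = 1/12
⇒ 3j(1 2 3; -1 1 0)² = 1/35, sgn -1
4πI² = N·(3j₀)²·(3jₘ)² = 9/35
I = +1·√(0.257143/4π) = 0.14304817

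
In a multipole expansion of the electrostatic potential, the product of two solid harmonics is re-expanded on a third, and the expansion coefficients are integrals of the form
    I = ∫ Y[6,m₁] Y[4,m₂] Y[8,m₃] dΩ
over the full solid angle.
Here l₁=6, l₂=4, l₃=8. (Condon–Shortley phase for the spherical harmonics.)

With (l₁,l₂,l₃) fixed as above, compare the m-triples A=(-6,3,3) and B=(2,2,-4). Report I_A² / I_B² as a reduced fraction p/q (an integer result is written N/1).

231/2738

Same 6,4,8: normalisation and zero-m 3j drop out of the ratio.
A: Δ: 2! 10! 6! / 19! → 1/23279256; sum: t=2:+1/870912000 = 1/870912000; 3j²(6 4 8; -6 3 3) = Δ·Π!·Σ² = 11/16796  (sign -1)
B: Δ: 2! 10! 6! / 19! → 1/23279256; sum: t=0:+1/24883200 t=1:−1/3628800 t=2:+1/7741440 = -37/348364800; 3j²(6 4 8; 2 2 -4) = Δ·Π!·Σ² = 1369/176358  (sign -1)
I_A²/I_B² = (11/16796)/(1369/176358) = 231/2738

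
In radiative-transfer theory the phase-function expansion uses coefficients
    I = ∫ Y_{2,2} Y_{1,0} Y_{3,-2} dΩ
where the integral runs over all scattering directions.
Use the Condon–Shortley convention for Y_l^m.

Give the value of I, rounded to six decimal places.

Checks pass: Σm=0; 6 even; l₃=3∈[1,3].
(2·2+1)(2·1+1)(2·3+1) = 105
Δ: 0! 4! 2! / 7! → 1/105
sum: t=0:+1/4 = 1/4
3j²(2 1 3; 0 0 0) = Δ·Π!·Σ² = 3/35  (sign -1)
sum: t=0:+1/24 = 1/24
3j²(2 1 3; 2 0 -2) = Δ·Π!·Σ² = 1/21  (sign -1)
combine: 4πI² = 105·3/35·1/21 = 3/7
take √, sign +1: I = 0.18467439

0.184674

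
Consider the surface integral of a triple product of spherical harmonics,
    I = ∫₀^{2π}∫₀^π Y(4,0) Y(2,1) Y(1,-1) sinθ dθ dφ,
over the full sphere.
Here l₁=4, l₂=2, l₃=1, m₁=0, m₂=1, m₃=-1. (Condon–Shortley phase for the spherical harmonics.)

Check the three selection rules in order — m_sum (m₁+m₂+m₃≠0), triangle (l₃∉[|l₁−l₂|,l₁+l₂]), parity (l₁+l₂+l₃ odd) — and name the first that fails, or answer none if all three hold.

triangle

Σmᵢ = 0  ✓
l₃∈[|l₁−l₂|,l₁+l₂]=[2,6], have l₃=1  ✗
Σlᵢ = 7 ⇒ odd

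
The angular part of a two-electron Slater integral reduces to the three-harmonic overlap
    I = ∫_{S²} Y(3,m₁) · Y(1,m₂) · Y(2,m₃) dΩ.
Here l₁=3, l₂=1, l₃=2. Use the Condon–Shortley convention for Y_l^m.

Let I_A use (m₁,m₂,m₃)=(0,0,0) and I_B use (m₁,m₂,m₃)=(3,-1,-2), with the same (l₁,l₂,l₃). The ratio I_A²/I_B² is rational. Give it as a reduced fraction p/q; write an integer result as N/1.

3/5

Shared (l₁,l₂,l₃)=(3,1,2): N and (l;000)² cancel in I_A²/I_B².
A: Δ = 2!·4!·0!/7! = 1/105; Racah Σ t=1..1: t=1:−1/4 = -1/4; ⇒ 3j(3 1 2; 0 0 0)² = 3/35, sgn -1
B: Δ = 2!·4!·0!/7! = 1/105; Racah Σ t=0..0: t=0:+1/48 = 1/48; ⇒ 3j(3 1 2; 3 -1 -2)² = 1/7, sgn +1
I_A²/I_B² = (3/35)/(1/7) = 3/5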